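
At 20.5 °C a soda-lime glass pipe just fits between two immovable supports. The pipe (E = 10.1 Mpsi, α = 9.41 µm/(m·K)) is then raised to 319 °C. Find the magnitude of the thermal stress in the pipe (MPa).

196 MPa

E = 10.1 Mpsi = 69.64 GPa.
ΔT = 298.5 K. Constrained thermal stress σ = E·α·ΔT = 69.64×10³ MPa × 9.41×10⁻⁶ × 298.5 = 196 MPa (compressive).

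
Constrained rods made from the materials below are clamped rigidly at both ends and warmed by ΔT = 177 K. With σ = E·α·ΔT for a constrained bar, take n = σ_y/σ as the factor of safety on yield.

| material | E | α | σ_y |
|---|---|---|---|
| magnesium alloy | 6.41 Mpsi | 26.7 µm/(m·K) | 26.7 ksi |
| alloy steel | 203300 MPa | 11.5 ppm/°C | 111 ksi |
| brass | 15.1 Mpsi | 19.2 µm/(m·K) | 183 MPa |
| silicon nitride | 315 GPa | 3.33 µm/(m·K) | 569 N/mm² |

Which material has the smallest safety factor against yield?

With everything in SI (GPa, ×10⁻⁶/K, MPa):
  magnesium alloy: E = 44.20, α = 26.7, σ_y = 184.1 → σ = 209 MPa, n = 0.881
  alloy steel: E = 203.3, α = 11.5, σ_y = 765.3 → σ = 414 MPa, n = 1.85
  brass: E = 104.1, α = 19.2, σ_y = 183.0 → σ = 354 MPa, n = 0.517
  silicon nitride: E = 315.0, α = 3.33, σ_y = 569.0 → σ = 186 MPa, n = 3.06
The minimum is brass at n = 0.517.

brass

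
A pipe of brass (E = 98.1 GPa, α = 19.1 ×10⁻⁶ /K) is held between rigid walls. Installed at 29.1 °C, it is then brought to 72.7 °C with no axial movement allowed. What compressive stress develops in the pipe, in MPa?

ΔT = 43.60 K. Constrained thermal stress σ = E·α·ΔT = 98.10×10³ MPa × 19.1×10⁻⁶ × 43.60 = 81.7 MPa (compressive).

81.7 MPa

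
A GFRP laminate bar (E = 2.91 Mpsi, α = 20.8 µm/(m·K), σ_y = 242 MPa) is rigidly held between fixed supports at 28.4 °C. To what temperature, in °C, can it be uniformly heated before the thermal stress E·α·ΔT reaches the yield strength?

608 °C

E = 2.91 Mpsi = 20.06 GPa.
E·α·ΔT = 242.0 MPa ⇒ ΔT = 242.0 / (20.06×10³ × 20.8×10⁻⁶) = 579.9 K.
T = 28.4 + 579.9 = 608.3 °C.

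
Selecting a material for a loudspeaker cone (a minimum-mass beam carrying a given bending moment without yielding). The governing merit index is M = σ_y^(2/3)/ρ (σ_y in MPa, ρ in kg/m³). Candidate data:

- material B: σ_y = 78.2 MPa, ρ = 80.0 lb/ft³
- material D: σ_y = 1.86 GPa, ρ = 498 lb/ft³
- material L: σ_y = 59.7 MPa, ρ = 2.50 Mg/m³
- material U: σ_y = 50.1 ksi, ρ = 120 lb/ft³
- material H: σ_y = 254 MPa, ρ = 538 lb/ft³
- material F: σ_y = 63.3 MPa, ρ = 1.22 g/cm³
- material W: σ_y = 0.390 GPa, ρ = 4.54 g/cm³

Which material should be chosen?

material U

After converting to SI:
  material B: σ_y = 78.20 MPa, ρ = 1281 kg/m³
  material D: σ_y = 1860 MPa, ρ = 7977 kg/m³
  material L: σ_y = 59.70 MPa, ρ = 2500 kg/m³
  material U: σ_y = 345.4 MPa, ρ = 1922 kg/m³
  material H: σ_y = 254.0 MPa, ρ = 8618 kg/m³
  material F: σ_y = 63.30 MPa, ρ = 1220 kg/m³
  material W: σ_y = 390.0 MPa, ρ = 4540 kg/m³
  material U: M = 25.6×10⁻³
  material D: M = 19.0×10⁻³
  material B: M = 14.3×10⁻³
  material F: M = 13.0×10⁻³
  material W: M = 11.8×10⁻³
  material L: M = 6.11×10⁻³
  material H: M = 4.65×10⁻³
Highest index: material U.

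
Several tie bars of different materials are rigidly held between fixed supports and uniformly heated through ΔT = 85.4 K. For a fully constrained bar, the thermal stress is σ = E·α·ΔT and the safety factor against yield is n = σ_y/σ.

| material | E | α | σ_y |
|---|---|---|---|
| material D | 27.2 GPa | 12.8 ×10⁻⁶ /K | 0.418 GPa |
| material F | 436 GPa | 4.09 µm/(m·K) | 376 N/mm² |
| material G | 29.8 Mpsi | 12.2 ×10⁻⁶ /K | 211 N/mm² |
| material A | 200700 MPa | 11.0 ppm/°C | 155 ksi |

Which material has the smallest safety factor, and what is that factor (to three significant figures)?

With everything in SI (GPa, ×10⁻⁶/K, MPa):
  material D: E = 27.20, α = 12.8, σ_y = 418.0 → σ = 29.7 MPa, n = 14.1
  material F: E = 436.0, α = 4.09, σ_y = 376.0 → σ = 152 MPa, n = 2.47
  material G: E = 205.5, α = 12.2, σ_y = 211.0 → σ = 214 MPa, n = 0.986
  material A: E = 200.7, α = 11.0, σ_y = 1069 → σ = 189 MPa, n = 5.67
Smallest n: material G with n = 0.986.

material G, n = 0.986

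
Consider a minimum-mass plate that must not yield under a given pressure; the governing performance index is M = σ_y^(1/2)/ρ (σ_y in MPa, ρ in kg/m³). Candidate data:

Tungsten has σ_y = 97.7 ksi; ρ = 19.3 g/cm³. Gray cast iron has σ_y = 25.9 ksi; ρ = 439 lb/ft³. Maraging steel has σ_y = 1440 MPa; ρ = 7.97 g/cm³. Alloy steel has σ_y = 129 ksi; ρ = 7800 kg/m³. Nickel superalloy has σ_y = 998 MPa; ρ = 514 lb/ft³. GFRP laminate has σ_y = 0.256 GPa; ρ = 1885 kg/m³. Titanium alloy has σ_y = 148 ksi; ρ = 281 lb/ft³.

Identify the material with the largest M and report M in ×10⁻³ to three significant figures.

GFRP laminate, M = 8.49×10⁻³

Convert each candidate to consistent units, then evaluate M:
  tungsten: σ_y = 673.6 MPa, ρ = 19300 kg/m³
  gray cast iron: σ_y = 178.6 MPa, ρ = 7032 kg/m³
  maraging steel: σ_y = 1440 MPa, ρ = 7970 kg/m³
  alloy steel: σ_y = 889.4 MPa, ρ = 7800 kg/m³
  nickel superalloy: σ_y = 998.0 MPa, ρ = 8233 kg/m³
  GFRP laminate: σ_y = 256.0 MPa, ρ = 1885 kg/m³
  titanium alloy: σ_y = 1020 MPa, ρ = 4501 kg/m³
  GFRP laminate: M = 8.49×10⁻³
  titanium alloy: M = 7.10×10⁻³
  maraging steel: M = 4.76×10⁻³
  nickel superalloy: M = 3.84×10⁻³
  alloy steel: M = 3.82×10⁻³
  gray cast iron: M = 1.90×10⁻³
  tungsten: M = 1.34×10⁻³
GFRP laminate has the largest M.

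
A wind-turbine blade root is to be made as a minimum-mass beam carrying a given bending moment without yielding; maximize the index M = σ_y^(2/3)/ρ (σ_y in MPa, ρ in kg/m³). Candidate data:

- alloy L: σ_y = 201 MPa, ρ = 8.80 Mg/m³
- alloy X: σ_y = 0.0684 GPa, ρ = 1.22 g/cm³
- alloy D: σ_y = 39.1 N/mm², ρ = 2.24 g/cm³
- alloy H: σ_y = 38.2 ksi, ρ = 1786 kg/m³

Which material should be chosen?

After converting to SI:
  alloy L: σ_y = 201.0 MPa, ρ = 8800 kg/m³
  alloy X: σ_y = 68.40 MPa, ρ = 1220 kg/m³
  alloy D: σ_y = 39.10 MPa, ρ = 2240 kg/m³
  alloy H: σ_y = 263.4 MPa, ρ = 1786 kg/m³
  alloy H: M = 23.0×10⁻³
  alloy X: M = 13.7×10⁻³
  alloy D: M = 5.14×10⁻³
  alloy L: M = 3.90×10⁻³
Highest index: alloy H.

alloy H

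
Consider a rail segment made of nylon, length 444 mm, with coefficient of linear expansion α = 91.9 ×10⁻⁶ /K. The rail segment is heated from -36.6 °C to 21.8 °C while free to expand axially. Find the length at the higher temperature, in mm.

446.38 mm

ΔT = 21.8 − (-36.6) = 58.40 K.
ΔL = α·L₀·ΔT = 91.9×10⁻⁶ × 444 mm × 58.40 K = 2.38 mm.
L = L₀ + ΔL = 444 + 2.38 = 446.38 mm.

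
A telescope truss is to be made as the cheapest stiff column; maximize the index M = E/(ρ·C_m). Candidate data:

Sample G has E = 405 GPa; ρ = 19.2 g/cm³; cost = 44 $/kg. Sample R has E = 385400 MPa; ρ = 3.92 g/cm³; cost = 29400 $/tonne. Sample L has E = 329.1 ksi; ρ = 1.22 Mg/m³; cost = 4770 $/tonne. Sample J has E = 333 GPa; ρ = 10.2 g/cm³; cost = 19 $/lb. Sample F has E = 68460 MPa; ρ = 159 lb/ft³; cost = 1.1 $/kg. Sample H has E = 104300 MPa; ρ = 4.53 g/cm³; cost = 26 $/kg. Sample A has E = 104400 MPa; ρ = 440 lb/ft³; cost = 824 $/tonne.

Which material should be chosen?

sample F

In SI units:
  sample G: E = 405.0 GPa, ρ = 19200 kg/m³, cost = 44.00 $/kg
  sample R: E = 385.4 GPa, ρ = 3920 kg/m³, cost = 29.40 $/kg
  sample L: E = 2.269 GPa, ρ = 1220 kg/m³, cost = 4.770 $/kg
  sample J: E = 333.0 GPa, ρ = 10200 kg/m³, cost = 41.89 $/kg
  sample F: E = 68.46 GPa, ρ = 2547 kg/m³, cost = 1.100 $/kg
  sample H: E = 104.3 GPa, ρ = 4530 kg/m³, cost = 26.00 $/kg
  sample A: E = 104.4 GPa, ρ = 7048 kg/m³, cost = 0.8240 $/kg
  sample F: M = 24.4 MN·m per $
  sample A: M = 18.0 MN·m per $
  sample R: M = 3.34 MN·m per $
  sample H: M = 0.886 MN·m per $
  sample J: M = 0.779 MN·m per $
  sample G: M = 0.479 MN·m per $
  sample L: M = 0.390 MN·m per $
Highest index: sample F.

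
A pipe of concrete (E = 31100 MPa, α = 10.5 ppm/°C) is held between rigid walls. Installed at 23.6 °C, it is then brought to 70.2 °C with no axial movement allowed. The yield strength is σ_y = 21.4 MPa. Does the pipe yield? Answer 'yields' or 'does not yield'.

does not yield

E = 31100 MPa = 31.10 GPa.
ΔT = 46.60 K. Constrained thermal stress σ = E·α·ΔT = 31.10×10³ MPa × 10.5×10⁻⁶ × 46.60 = 15.2 MPa (compressive).
Compare to σ_y = 21.4 MPa: σ < σ_y, so it does not yield.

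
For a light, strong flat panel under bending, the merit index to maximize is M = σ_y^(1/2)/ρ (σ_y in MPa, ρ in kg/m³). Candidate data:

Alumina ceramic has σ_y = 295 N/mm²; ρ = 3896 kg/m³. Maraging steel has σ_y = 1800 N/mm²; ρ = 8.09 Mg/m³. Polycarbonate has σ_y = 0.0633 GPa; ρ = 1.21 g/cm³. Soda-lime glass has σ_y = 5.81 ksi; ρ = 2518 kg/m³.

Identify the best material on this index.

polycarbonate

After converting to SI:
  alumina ceramic: σ_y = 295.0 MPa, ρ = 3896 kg/m³
  maraging steel: σ_y = 1800 MPa, ρ = 8090 kg/m³
  polycarbonate: σ_y = 63.30 MPa, ρ = 1210 kg/m³
  soda-lime glass: σ_y = 40.06 MPa, ρ = 2518 kg/m³
  polycarbonate: M = 6.58×10⁻³
  maraging steel: M = 5.24×10⁻³
  alumina ceramic: M = 4.41×10⁻³
  soda-lime glass: M = 2.51×10⁻³
Polycarbonate ranks first.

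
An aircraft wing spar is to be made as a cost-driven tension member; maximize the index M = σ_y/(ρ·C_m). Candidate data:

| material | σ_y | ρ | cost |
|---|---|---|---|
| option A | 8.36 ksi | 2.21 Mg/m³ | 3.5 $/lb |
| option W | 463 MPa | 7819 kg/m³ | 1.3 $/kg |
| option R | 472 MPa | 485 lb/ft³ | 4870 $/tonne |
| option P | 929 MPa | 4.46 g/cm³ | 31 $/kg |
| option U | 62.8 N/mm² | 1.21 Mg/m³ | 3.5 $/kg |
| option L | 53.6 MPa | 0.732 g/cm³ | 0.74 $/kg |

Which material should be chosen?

After converting to SI:
  option A: σ_y = 57.64 MPa, ρ = 2210 kg/m³, cost = 7.716 $/kg
  option W: σ_y = 463.0 MPa, ρ = 7819 kg/m³, cost = 1.300 $/kg
  option R: σ_y = 472.0 MPa, ρ = 7769 kg/m³, cost = 4.870 $/kg
  option P: σ_y = 929.0 MPa, ρ = 4460 kg/m³, cost = 31.00 $/kg
  option U: σ_y = 62.80 MPa, ρ = 1210 kg/m³, cost = 3.500 $/kg
  option L: σ_y = 53.60 MPa, ρ = 732.0 kg/m³, cost = 0.7400 $/kg
  option L: M = 99.0 kN·m per $
  option W: M = 45.5 kN·m per $
  option U: M = 14.8 kN·m per $
  option R: M = 12.5 kN·m per $
  option P: M = 6.72 kN·m per $
  option A: M = 3.38 kN·m per $
The maximum is for option L.

option L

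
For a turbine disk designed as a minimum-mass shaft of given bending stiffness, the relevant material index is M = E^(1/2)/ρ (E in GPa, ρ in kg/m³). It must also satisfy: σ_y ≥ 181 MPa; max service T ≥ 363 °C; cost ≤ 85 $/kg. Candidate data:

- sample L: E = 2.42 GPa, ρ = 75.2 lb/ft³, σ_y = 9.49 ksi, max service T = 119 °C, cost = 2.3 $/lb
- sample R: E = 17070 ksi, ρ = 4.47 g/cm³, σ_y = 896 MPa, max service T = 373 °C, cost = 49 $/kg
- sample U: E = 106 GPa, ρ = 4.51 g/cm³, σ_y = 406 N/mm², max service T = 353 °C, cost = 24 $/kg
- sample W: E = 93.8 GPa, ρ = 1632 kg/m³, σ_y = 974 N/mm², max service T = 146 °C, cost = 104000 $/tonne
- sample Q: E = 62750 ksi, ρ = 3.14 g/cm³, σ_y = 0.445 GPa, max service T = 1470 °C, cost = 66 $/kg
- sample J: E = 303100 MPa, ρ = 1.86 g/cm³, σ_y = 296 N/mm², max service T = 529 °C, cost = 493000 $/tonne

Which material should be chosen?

Screen on constraints: σ_y ≥ 181 MPa; max service T ≥ 363 °C; cost ≤ 85 $/kg. Survivors: sample R, sample Q.
Putting every candidate on a common basis:
  sample R: E = 117.7 GPa, ρ = 4470 kg/m³
  sample Q: E = 432.6 GPa, ρ = 3140 kg/m³
  sample Q: M = 6.62×10⁻³
  sample R: M = 2.43×10⁻³
The maximum is for sample Q.

sample Q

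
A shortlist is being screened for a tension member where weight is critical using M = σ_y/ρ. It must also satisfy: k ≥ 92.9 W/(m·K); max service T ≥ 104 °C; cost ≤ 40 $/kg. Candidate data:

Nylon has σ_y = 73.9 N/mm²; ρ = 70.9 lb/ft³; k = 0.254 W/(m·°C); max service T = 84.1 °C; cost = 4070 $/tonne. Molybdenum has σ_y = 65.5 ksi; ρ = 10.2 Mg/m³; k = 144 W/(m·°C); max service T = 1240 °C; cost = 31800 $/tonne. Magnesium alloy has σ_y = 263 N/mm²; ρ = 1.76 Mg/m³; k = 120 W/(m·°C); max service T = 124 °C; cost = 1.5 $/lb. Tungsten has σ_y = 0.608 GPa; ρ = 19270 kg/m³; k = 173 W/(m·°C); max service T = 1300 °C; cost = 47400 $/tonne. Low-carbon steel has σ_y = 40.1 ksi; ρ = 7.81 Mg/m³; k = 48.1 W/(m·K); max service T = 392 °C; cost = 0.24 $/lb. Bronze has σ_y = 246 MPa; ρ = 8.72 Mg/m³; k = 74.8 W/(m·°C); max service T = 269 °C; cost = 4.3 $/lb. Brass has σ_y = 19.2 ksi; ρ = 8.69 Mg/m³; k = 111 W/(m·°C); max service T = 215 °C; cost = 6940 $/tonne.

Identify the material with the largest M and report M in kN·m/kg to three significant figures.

Screen on constraints: k ≥ 92.9 W/(m·K); max service T ≥ 104 °C; cost ≤ 40 $/kg. Survivors: molybdenum, magnesium alloy, brass.
After converting to SI:
  molybdenum: σ_y = 451.6 MPa, ρ = 10200 kg/m³
  magnesium alloy: σ_y = 263.0 MPa, ρ = 1760 kg/m³
  brass: σ_y = 132.4 MPa, ρ = 8690 kg/m³
  magnesium alloy: M = 149 kN·m/kg
  molybdenum: M = 44.3 kN·m/kg
  brass: M = 15.2 kN·m/kg
Magnesium alloy ranks first.

magnesium alloy, M = 149 kN·m/kg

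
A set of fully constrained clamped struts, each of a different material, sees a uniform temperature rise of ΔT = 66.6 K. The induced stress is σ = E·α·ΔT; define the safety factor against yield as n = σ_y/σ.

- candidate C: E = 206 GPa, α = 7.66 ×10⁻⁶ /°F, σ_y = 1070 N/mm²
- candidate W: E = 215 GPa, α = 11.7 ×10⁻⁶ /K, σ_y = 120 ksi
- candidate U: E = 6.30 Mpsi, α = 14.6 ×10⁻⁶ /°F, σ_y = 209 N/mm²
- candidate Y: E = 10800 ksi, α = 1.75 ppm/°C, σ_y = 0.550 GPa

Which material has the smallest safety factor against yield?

candidate U

Converting E to GPa, α to ×10⁻⁶/K, σ_y to MPa, then σ and n for each:
  candidate C: E = 206.0, α = 13.8, σ_y = 1070 → σ = 189 MPa, n = 5.66
  candidate W: E = 215.0, α = 11.7, σ_y = 827.4 → σ = 168 MPa, n = 4.94
  candidate U: E = 43.44, α = 26.3, σ_y = 209.0 → σ = 76.0 MPa, n = 2.75
  candidate Y: E = 74.46, α = 1.75, σ_y = 550.0 → σ = 8.68 MPa, n = 63.4
Smallest n: candidate U with n = 2.75.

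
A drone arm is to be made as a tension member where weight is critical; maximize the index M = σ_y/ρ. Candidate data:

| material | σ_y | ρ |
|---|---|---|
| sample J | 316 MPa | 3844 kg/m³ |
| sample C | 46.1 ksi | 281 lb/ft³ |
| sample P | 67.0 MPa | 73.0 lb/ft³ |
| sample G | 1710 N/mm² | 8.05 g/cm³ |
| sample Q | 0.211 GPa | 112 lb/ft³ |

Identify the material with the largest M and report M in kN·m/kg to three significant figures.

sample G, M = 212 kN·m/kg

After converting to SI:
  sample J: σ_y = 316.0 MPa, ρ = 3844 kg/m³
  sample C: σ_y = 317.8 MPa, ρ = 4501 kg/m³
  sample P: σ_y = 67.00 MPa, ρ = 1169 kg/m³
  sample G: σ_y = 1710 MPa, ρ = 8050 kg/m³
  sample Q: σ_y = 211.0 MPa, ρ = 1794 kg/m³
  sample G: M = 212 kN·m/kg
  sample Q: M = 118 kN·m/kg
  sample J: M = 82.2 kN·m/kg
  sample C: M = 70.6 kN·m/kg
  sample P: M = 57.3 kN·m/kg
The maximum is for sample G.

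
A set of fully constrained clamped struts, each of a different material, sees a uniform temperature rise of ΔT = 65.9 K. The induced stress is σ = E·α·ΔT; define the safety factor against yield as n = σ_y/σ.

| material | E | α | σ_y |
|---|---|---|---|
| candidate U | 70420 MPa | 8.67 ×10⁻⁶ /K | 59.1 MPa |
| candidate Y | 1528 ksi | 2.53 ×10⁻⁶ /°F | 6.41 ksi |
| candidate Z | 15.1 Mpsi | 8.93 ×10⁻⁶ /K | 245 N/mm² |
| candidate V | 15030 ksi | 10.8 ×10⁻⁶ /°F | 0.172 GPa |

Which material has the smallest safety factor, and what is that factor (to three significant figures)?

candidate V, n = 1.30

Per material, after unit conversion:
  candidate U: E = 70.42, α = 8.67, σ_y = 59.10 → σ = 40.2 MPa, n = 1.47
  candidate Y: E = 10.54, α = 4.55, σ_y = 44.20 → σ = 3.16 MPa, n = 14.0
  candidate Z: E = 104.1, α = 8.93, σ_y = 245.0 → σ = 61.3 MPa, n = 4.00
  candidate V: E = 103.6, α = 19.4, σ_y = 172.0 → σ = 133 MPa, n = 1.30
The minimum is candidate V at n = 1.30.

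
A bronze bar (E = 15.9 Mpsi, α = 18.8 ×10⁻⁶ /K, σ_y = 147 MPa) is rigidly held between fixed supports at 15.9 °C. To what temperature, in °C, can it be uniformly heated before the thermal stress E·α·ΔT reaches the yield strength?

E = 15.9 Mpsi = 109.6 GPa.
E·α·ΔT = 147.0 MPa ⇒ ΔT = 147.0 / (109.6×10³ × 18.8×10⁻⁶) = 71.33 K.
T = 15.9 + 71.33 = 87.23 °C.

87.2 °C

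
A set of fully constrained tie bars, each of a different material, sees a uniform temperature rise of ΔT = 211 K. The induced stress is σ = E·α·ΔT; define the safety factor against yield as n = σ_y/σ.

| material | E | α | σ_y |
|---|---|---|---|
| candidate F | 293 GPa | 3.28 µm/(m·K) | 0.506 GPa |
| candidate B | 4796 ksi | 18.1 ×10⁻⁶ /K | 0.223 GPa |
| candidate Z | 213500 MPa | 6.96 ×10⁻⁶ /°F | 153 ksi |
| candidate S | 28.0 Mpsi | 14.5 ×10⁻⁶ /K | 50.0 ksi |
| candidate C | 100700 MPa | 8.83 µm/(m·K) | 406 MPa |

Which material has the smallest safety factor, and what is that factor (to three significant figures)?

candidate S, n = 0.584

In consistent units (E in GPa, α in ×10⁻⁶/K, σ_y in MPa):
  candidate F: E = 293.0, α = 3.28, σ_y = 506.0 → σ = 203 MPa, n = 2.50
  candidate B: E = 33.07, α = 18.1, σ_y = 223.0 → σ = 126 MPa, n = 1.77
  candidate Z: E = 213.5, α = 12.5, σ_y = 1055 → σ = 564 MPa, n = 1.87
  candidate S: E = 193.1, α = 14.5, σ_y = 344.7 → σ = 591 MPa, n = 0.584
  candidate C: E = 100.7, α = 8.83, σ_y = 406.0 → σ = 188 MPa, n = 2.16
Candidate S has the lowest safety factor, n = 0.584.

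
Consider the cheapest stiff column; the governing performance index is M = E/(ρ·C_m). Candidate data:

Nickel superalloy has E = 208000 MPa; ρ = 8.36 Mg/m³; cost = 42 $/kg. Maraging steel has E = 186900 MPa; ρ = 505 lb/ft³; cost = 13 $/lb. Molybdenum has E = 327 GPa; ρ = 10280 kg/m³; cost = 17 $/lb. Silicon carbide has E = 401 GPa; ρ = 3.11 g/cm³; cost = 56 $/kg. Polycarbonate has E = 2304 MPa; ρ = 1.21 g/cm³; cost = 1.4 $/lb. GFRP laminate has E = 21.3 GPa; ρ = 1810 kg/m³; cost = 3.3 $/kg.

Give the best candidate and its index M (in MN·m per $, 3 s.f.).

GFRP laminate, M = 3.57 MN·m per $

Putting every candidate on a common basis:
  nickel superalloy: E = 208.0 GPa, ρ = 8360 kg/m³, cost = 42.00 $/kg
  maraging steel: E = 186.9 GPa, ρ = 8089 kg/m³, cost = 28.66 $/kg
  molybdenum: E = 327.0 GPa, ρ = 10280 kg/m³, cost = 37.48 $/kg
  silicon carbide: E = 401.0 GPa, ρ = 3110 kg/m³, cost = 56.00 $/kg
  polycarbonate: E = 2.304 GPa, ρ = 1210 kg/m³, cost = 3.086 $/kg
  GFRP laminate: E = 21.30 GPa, ρ = 1810 kg/m³, cost = 3.300 $/kg
  GFRP laminate: M = 3.57 MN·m per $
  silicon carbide: M = 2.30 MN·m per $
  molybdenum: M = 0.849 MN·m per $
  maraging steel: M = 0.806 MN·m per $
  polycarbonate: M = 0.617 MN·m per $
  nickel superalloy: M = 0.592 MN·m per $
Highest index: GFRP laminate.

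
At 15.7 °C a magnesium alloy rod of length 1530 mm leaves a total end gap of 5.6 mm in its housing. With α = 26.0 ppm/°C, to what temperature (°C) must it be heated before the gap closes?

α·L₀·ΔT = 5.6 mm ⇒ ΔT = 5.6 / (26.0×10⁻⁶ × 1530.0) = 140.8 K.
T = 15.7 + 140.8 = 156.5 °C.

156 °C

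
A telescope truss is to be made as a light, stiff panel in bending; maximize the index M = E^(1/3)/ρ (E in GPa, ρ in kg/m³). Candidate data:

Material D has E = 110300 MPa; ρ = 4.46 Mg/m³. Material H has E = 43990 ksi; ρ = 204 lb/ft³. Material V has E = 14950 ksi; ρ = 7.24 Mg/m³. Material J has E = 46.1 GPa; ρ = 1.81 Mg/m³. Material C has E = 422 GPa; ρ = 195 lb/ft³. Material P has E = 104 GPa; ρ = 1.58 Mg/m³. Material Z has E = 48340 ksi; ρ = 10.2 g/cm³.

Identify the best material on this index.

In SI units:
  material D: E = 110.3 GPa, ρ = 4460 kg/m³
  material H: E = 303.3 GPa, ρ = 3268 kg/m³
  material V: E = 103.1 GPa, ρ = 7240 kg/m³
  material J: E = 46.10 GPa, ρ = 1810 kg/m³
  material C: E = 422.0 GPa, ρ = 3124 kg/m³
  material P: E = 104.0 GPa, ρ = 1580 kg/m³
  material Z: E = 333.3 GPa, ρ = 10200 kg/m³
  material P: M = 2.98×10⁻³
  material C: M = 2.40×10⁻³
  material H: M = 2.06×10⁻³
  material J: M = 1.98×10⁻³
  material D: M = 1.08×10⁻³
  material Z: M = 0.680×10⁻³
  material V: M = 0.648×10⁻³
Material P has the largest M.

material P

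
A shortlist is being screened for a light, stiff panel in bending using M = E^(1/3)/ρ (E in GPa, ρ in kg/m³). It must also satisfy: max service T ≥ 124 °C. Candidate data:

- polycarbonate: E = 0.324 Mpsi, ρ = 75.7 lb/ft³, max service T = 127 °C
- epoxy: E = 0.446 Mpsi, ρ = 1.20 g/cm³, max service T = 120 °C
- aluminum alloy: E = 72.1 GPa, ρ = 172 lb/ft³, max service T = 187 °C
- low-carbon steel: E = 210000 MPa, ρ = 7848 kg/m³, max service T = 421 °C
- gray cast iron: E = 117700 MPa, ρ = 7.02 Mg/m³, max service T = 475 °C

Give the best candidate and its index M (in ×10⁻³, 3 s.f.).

Screen on constraints: max service T ≥ 124 °C. Survivors: polycarbonate, aluminum alloy, low-carbon steel, gray cast iron.
Putting every candidate on a common basis:
  polycarbonate: E = 2.234 GPa, ρ = 1213 kg/m³
  aluminum alloy: E = 72.10 GPa, ρ = 2755 kg/m³
  low-carbon steel: E = 210.0 GPa, ρ = 7848 kg/m³
  gray cast iron: E = 117.7 GPa, ρ = 7020 kg/m³
  aluminum alloy: M = 1.51×10⁻³
  polycarbonate: M = 1.08×10⁻³
  low-carbon steel: M = 0.757×10⁻³
  gray cast iron: M = 0.698×10⁻³
Aluminum alloy ranks first.

aluminum alloy, M = 1.51×10⁻³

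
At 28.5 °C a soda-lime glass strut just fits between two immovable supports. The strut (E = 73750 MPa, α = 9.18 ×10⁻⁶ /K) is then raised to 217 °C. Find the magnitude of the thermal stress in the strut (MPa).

E = 73750 MPa = 73.75 GPa.
ΔT = 188.5 K. Constrained thermal stress σ = E·α·ΔT = 73.75×10³ MPa × 9.18×10⁻⁶ × 188.5 = 128 MPa (compressive).

128 MPa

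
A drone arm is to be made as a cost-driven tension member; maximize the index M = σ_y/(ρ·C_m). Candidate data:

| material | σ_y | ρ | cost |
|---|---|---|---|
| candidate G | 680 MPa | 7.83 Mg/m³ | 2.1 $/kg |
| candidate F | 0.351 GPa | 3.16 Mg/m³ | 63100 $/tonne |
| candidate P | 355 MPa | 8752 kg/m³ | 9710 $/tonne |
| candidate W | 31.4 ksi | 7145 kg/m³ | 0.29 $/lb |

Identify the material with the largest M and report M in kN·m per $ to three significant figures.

candidate W, M = 47.4 kN·m per $

Normalizing units and computing the index:
  candidate G: σ_y = 680.0 MPa, ρ = 7830 kg/m³, cost = 2.100 $/kg
  candidate F: σ_y = 351.0 MPa, ρ = 3160 kg/m³, cost = 63.10 $/kg
  candidate P: σ_y = 355.0 MPa, ρ = 8752 kg/m³, cost = 9.710 $/kg
  candidate W: σ_y = 216.5 MPa, ρ = 7145 kg/m³, cost = 0.6393 $/kg
  candidate W: M = 47.4 kN·m per $
  candidate G: M = 41.4 kN·m per $
  candidate P: M = 4.18 kN·m per $
  candidate F: M = 1.76 kN·m per $
Candidate W ranks first.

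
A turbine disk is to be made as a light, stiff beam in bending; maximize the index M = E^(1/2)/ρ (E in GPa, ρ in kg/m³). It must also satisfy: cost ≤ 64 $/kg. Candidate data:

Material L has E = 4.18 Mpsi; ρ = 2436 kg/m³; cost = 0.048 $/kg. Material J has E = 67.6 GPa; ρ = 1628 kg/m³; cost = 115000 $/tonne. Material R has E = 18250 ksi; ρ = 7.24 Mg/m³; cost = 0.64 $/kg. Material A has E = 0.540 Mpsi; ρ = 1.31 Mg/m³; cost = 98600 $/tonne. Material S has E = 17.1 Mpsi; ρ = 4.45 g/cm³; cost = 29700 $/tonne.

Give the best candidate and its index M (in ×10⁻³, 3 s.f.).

material S, M = 2.44×10⁻³

Screen on constraints: cost ≤ 64 $/kg. Survivors: material L, material R, material S.
After converting to SI:
  material L: E = 28.82 GPa, ρ = 2436 kg/m³
  material R: E = 125.8 GPa, ρ = 7240 kg/m³
  material S: E = 117.9 GPa, ρ = 4450 kg/m³
  material S: M = 2.44×10⁻³
  material L: M = 2.20×10⁻³
  material R: M = 1.55×10⁻³
Material S has the largest M.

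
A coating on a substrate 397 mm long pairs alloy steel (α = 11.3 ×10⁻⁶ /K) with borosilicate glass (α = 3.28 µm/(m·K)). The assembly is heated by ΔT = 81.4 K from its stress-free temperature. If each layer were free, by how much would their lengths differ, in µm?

Δα = |11.3 − 3.28|×10⁻⁶/K = 8.02×10⁻⁶/K.
ΔL_mismatch = Δα·L·ΔT = 8.02×10⁻⁶ × 397.0 mm × 81.4 K = 259 µm.

259 µm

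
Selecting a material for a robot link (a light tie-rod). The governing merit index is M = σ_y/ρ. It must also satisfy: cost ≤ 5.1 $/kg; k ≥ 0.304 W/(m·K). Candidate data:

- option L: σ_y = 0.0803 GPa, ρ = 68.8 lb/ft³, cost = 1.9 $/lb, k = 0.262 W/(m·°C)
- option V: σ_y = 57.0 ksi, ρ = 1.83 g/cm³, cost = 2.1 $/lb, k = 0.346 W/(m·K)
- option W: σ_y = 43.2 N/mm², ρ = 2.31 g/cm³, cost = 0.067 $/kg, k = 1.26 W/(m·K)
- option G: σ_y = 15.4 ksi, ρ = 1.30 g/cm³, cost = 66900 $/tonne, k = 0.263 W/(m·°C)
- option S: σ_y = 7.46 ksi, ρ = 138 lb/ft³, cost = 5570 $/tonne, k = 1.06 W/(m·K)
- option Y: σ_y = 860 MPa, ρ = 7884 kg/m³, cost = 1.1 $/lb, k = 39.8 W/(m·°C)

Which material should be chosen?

option V

Screen on constraints: cost ≤ 5.1 $/kg; k ≥ 0.304 W/(m·K). Survivors: option V, option W, option Y.
Normalizing units and computing the index:
  option V: σ_y = 393.0 MPa, ρ = 1830 kg/m³
  option W: σ_y = 43.20 MPa, ρ = 2310 kg/m³
  option Y: σ_y = 860.0 MPa, ρ = 7884 kg/m³
  option V: M = 215 kN·m/kg
  option Y: M = 109 kN·m/kg
  option W: M = 18.7 kN·m/kg
Highest index: option V.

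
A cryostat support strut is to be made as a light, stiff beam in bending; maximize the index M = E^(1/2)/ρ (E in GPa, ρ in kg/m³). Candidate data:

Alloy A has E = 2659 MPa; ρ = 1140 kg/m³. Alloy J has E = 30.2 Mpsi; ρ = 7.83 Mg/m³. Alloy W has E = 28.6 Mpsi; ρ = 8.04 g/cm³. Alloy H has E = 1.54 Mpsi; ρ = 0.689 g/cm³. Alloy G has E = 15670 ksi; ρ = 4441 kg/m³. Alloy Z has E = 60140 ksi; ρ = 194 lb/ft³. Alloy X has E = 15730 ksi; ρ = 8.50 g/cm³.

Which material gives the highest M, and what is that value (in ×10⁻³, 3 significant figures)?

Convert each candidate to consistent units, then evaluate M:
  alloy A: E = 2.659 GPa, ρ = 1140 kg/m³
  alloy J: E = 208.2 GPa, ρ = 7830 kg/m³
  alloy W: E = 197.2 GPa, ρ = 8040 kg/m³
  alloy H: E = 10.62 GPa, ρ = 689.0 kg/m³
  alloy G: E = 108.0 GPa, ρ = 4441 kg/m³
  alloy Z: E = 414.7 GPa, ρ = 3108 kg/m³
  alloy X: E = 108.5 GPa, ρ = 8500 kg/m³
  alloy Z: M = 6.55×10⁻³
  alloy H: M = 4.73×10⁻³
  alloy G: M = 2.34×10⁻³
  alloy J: M = 1.84×10⁻³
  alloy W: M = 1.75×10⁻³
  alloy A: M = 1.43×10⁻³
  alloy X: M = 1.23×10⁻³
Highest index: alloy Z.

alloy Z, M = 6.55×10⁻³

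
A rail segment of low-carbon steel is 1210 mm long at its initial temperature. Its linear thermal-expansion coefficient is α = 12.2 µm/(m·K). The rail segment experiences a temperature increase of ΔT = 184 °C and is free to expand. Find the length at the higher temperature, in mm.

ΔL = α·L₀·ΔT = 12.2×10⁻⁶ × 1210 mm × 184.0 K = 2.72 mm.
L = L₀ + ΔL = 1210 + 2.72 = 1212.7 mm.

1212.7 mm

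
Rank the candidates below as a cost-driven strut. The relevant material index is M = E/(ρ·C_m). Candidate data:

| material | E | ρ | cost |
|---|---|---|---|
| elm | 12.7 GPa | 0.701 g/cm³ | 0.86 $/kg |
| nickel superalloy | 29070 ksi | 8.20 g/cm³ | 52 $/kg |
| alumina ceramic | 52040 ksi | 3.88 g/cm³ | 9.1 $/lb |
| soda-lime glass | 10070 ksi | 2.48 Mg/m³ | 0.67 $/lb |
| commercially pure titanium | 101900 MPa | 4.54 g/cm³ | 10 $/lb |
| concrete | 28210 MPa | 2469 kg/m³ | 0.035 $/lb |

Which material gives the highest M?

concrete

Putting every candidate on a common basis:
  elm: E = 12.70 GPa, ρ = 701.0 kg/m³, cost = 0.8600 $/kg
  nickel superalloy: E = 200.4 GPa, ρ = 8200 kg/m³, cost = 52.00 $/kg
  alumina ceramic: E = 358.8 GPa, ρ = 3880 kg/m³, cost = 20.06 $/kg
  soda-lime glass: E = 69.43 GPa, ρ = 2480 kg/m³, cost = 1.477 $/kg
  commercially pure titanium: E = 101.9 GPa, ρ = 4540 kg/m³, cost = 22.05 $/kg
  concrete: E = 28.21 GPa, ρ = 2469 kg/m³, cost = 0.07716 $/kg
  concrete: M = 148 MN·m per $
  elm: M = 21.1 MN·m per $
  soda-lime glass: M = 19.0 MN·m per $
  alumina ceramic: M = 4.61 MN·m per $
  commercially pure titanium: M = 1.02 MN·m per $
  nickel superalloy: M = 0.470 MN·m per $
The maximum is for concrete.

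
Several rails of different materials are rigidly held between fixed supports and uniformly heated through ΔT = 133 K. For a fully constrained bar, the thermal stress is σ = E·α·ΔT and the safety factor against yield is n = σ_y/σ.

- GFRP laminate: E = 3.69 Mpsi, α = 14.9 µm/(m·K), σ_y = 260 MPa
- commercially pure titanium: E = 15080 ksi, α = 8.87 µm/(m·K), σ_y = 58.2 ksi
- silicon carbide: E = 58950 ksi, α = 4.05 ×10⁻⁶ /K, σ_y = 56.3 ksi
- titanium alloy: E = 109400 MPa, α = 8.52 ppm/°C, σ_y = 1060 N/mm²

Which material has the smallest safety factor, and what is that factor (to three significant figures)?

Converting E to GPa, α to ×10⁻⁶/K, σ_y to MPa, then σ and n for each:
  GFRP laminate: E = 25.44, α = 14.9, σ_y = 260.0 → σ = 50.4 MPa, n = 5.16
  commercially pure titanium: E = 104.0, α = 8.87, σ_y = 401.3 → σ = 123 MPa, n = 3.27
  silicon carbide: E = 406.4, α = 4.05, σ_y = 388.2 → σ = 219 MPa, n = 1.77
  titanium alloy: E = 109.4, α = 8.52, σ_y = 1060 → σ = 124 MPa, n = 8.55
The minimum is silicon carbide at n = 1.77.

silicon carbide, n = 1.77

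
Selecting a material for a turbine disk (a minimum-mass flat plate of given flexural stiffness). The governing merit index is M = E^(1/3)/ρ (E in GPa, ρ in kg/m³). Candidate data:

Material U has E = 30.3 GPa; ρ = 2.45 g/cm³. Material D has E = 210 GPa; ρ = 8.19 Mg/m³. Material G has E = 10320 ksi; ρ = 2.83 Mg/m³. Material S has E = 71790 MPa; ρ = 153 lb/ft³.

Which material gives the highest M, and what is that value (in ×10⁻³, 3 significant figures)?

Normalizing units and computing the index:
  material U: E = 30.30 GPa, ρ = 2450 kg/m³
  material D: E = 210.0 GPa, ρ = 8190 kg/m³
  material G: E = 71.15 GPa, ρ = 2830 kg/m³
  material S: E = 71.79 GPa, ρ = 2451 kg/m³
  material S: M = 1.70×10⁻³
  material G: M = 1.46×10⁻³
  material U: M = 1.27×10⁻³
  material D: M = 0.726×10⁻³
Material S ranks first.

material S, M = 1.70×10⁻³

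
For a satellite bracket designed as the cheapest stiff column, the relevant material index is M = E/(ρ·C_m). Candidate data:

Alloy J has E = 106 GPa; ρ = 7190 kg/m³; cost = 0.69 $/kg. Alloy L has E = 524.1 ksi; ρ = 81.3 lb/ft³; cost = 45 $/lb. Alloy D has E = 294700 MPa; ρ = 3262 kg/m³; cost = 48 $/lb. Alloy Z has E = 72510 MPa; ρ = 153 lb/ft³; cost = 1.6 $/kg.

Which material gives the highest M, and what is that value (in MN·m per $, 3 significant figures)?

alloy J, M = 21.4 MN·m per $

Putting every candidate on a common basis:
  alloy J: E = 106.0 GPa, ρ = 7190 kg/m³, cost = 0.6900 $/kg
  alloy L: E = 3.614 GPa, ρ = 1302 kg/m³, cost = 99.21 $/kg
  alloy D: E = 294.7 GPa, ρ = 3262 kg/m³, cost = 105.8 $/kg
  alloy Z: E = 72.51 GPa, ρ = 2451 kg/m³, cost = 1.600 $/kg
  alloy J: M = 21.4 MN·m per $
  alloy Z: M = 18.5 MN·m per $
  alloy D: M = 0.854 MN·m per $
  alloy L: M = 0.0280 MN·m per $
Alloy J has the largest M.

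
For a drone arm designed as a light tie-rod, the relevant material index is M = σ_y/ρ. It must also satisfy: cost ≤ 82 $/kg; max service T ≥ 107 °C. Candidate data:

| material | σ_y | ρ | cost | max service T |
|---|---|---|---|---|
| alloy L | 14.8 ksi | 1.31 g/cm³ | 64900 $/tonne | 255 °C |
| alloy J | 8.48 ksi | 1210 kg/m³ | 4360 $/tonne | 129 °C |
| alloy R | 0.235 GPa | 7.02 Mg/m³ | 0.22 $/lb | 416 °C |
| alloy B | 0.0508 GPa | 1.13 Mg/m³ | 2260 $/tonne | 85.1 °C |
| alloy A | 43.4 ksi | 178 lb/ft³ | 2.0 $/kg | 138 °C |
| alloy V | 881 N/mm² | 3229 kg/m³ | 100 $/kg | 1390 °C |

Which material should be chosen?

alloy A

Screen on constraints: cost ≤ 82 $/kg; max service T ≥ 107 °C. Survivors: alloy L, alloy J, alloy R, alloy A.
In SI units:
  alloy L: σ_y = 102.0 MPa, ρ = 1310 kg/m³
  alloy J: σ_y = 58.47 MPa, ρ = 1210 kg/m³
  alloy R: σ_y = 235.0 MPa, ρ = 7020 kg/m³
  alloy A: σ_y = 299.2 MPa, ρ = 2851 kg/m³
  alloy A: M = 105 kN·m/kg
  alloy L: M = 77.9 kN·m/kg
  alloy J: M = 48.3 kN·m/kg
  alloy R: M = 33.5 kN·m/kg
The maximum is for alloy A.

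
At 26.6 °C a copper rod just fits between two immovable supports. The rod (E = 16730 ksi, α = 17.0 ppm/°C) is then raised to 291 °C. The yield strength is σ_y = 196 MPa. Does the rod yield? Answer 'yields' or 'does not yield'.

E = 16730 ksi = 115.3 GPa.
ΔT = 264.4 K. Constrained thermal stress σ = E·α·ΔT = 115.3×10³ MPa × 17.0×10⁻⁶ × 264.4 = 518 MPa (compressive).
Compare to σ_y = 196 MPa: σ ≥ σ_y, so it yields.

yields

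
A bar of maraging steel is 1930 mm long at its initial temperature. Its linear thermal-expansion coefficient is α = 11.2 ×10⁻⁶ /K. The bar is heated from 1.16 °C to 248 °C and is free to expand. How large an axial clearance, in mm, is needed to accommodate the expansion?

ΔT = 248 − 1.16 = 246.8 K.
ΔL = α·L₀·ΔT = 11.2×10⁻⁶ × 1930 mm × 246.8 K = 5.34 mm.

5.34 mm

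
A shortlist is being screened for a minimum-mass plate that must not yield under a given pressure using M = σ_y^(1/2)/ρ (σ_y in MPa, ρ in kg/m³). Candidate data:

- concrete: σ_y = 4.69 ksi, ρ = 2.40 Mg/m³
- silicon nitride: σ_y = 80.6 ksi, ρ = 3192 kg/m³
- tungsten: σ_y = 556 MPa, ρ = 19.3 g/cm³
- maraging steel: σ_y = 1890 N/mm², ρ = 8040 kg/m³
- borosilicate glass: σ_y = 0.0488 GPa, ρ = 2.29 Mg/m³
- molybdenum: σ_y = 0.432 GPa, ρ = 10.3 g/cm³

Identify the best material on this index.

silicon nitride

In SI units:
  concrete: σ_y = 32.34 MPa, ρ = 2400 kg/m³
  silicon nitride: σ_y = 555.7 MPa, ρ = 3192 kg/m³
  tungsten: σ_y = 556.0 MPa, ρ = 19300 kg/m³
  maraging steel: σ_y = 1890 MPa, ρ = 8040 kg/m³
  borosilicate glass: σ_y = 48.80 MPa, ρ = 2290 kg/m³
  molybdenum: σ_y = 432.0 MPa, ρ = 10300 kg/m³
  silicon nitride: M = 7.39×10⁻³
  maraging steel: M = 5.41×10⁻³
  borosilicate glass: M = 3.05×10⁻³
  concrete: M = 2.37×10⁻³
  molybdenum: M = 2.02×10⁻³
  tungsten: M = 1.22×10⁻³
The maximum is for silicon nitride.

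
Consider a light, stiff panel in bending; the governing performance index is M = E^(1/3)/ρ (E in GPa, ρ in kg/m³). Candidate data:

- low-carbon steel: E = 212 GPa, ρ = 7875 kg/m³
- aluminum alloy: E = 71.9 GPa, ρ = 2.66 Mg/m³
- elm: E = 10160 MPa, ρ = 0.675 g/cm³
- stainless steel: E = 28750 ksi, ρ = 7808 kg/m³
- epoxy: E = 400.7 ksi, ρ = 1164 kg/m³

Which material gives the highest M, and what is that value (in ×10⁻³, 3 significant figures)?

elm, M = 3.21×10⁻³

Normalizing units and computing the index:
  low-carbon steel: E = 212.0 GPa, ρ = 7875 kg/m³
  aluminum alloy: E = 71.90 GPa, ρ = 2660 kg/m³
  elm: E = 10.16 GPa, ρ = 675.0 kg/m³
  stainless steel: E = 198.2 GPa, ρ = 7808 kg/m³
  epoxy: E = 2.763 GPa, ρ = 1164 kg/m³
  elm: M = 3.21×10⁻³
  aluminum alloy: M = 1.56×10⁻³
  epoxy: M = 1.21×10⁻³
  low-carbon steel: M = 0.757×10⁻³
  stainless steel: M = 0.747×10⁻³
Elm has the largest M.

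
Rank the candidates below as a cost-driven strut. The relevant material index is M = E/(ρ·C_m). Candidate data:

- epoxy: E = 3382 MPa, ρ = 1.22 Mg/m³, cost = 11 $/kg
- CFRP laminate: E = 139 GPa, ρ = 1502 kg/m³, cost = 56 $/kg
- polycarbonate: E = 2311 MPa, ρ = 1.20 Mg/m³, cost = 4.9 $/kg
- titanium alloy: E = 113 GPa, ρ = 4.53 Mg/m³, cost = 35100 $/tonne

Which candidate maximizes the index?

CFRP laminate

In SI units:
  epoxy: E = 3.382 GPa, ρ = 1220 kg/m³, cost = 11.00 $/kg
  CFRP laminate: E = 139.0 GPa, ρ = 1502 kg/m³, cost = 56.00 $/kg
  polycarbonate: E = 2.311 GPa, ρ = 1200 kg/m³, cost = 4.900 $/kg
  titanium alloy: E = 113.0 GPa, ρ = 4530 kg/m³, cost = 35.10 $/kg
  CFRP laminate: M = 1.65 MN·m per $
  titanium alloy: M = 0.711 MN·m per $
  polycarbonate: M = 0.393 MN·m per $
  epoxy: M = 0.252 MN·m per $
CFRP laminate has the largest M.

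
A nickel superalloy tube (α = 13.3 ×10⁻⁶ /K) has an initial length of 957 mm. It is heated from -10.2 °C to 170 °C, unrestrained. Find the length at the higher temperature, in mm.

ΔT = 170 − (-10.2) = 180.2 K.
ΔL = α·L₀·ΔT = 13.3×10⁻⁶ × 957 mm × 180.2 K = 2.29 mm.
L = L₀ + ΔL = 957 + 2.29 = 959.29 mm.

959.29 mm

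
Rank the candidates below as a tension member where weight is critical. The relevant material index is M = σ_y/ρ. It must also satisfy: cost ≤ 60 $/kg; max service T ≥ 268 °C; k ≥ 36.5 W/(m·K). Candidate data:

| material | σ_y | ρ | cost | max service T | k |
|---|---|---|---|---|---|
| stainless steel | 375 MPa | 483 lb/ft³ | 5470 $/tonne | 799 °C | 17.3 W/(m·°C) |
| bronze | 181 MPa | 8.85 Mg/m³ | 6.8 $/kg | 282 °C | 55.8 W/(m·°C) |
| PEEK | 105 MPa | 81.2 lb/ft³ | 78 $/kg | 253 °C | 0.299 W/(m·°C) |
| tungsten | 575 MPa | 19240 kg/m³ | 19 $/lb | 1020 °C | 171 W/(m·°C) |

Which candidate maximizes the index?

tungsten

Screen on constraints: cost ≤ 60 $/kg; max service T ≥ 268 °C; k ≥ 36.5 W/(m·K). Survivors: bronze, tungsten.
After converting to SI:
  bronze: σ_y = 181.0 MPa, ρ = 8850 kg/m³
  tungsten: σ_y = 575.0 MPa, ρ = 19240 kg/m³
  tungsten: M = 29.9 kN·m/kg
  bronze: M = 20.5 kN·m/kg
Tungsten ranks first.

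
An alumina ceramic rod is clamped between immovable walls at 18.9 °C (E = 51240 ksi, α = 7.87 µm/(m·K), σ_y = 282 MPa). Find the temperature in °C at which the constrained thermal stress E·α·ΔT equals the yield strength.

120 °C

E = 51240 ksi = 353.3 GPa.
E·α·ΔT = 282.0 MPa ⇒ ΔT = 282.0 / (353.3×10³ × 7.87×10⁻⁶) = 101.4 K.
T = 18.9 + 101.4 = 120.3 °C.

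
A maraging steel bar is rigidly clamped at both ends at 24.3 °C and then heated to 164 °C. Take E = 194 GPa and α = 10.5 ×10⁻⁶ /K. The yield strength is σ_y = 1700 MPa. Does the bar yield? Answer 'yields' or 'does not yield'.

ΔT = 139.7 K. Constrained thermal stress σ = E·α·ΔT = 194.0×10³ MPa × 10.5×10⁻⁶ × 139.7 = 285 MPa (compressive).
Compare to σ_y = 1700 MPa: σ < σ_y, so it does not yield.

does not yield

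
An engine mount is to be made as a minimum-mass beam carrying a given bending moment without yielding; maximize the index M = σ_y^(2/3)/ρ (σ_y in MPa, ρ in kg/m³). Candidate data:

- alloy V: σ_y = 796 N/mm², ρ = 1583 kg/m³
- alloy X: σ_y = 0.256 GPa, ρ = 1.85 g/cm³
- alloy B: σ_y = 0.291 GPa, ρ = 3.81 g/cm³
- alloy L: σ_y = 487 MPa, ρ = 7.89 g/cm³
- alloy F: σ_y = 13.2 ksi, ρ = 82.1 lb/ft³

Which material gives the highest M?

Normalizing units and computing the index:
  alloy V: σ_y = 796.0 MPa, ρ = 1583 kg/m³
  alloy X: σ_y = 256.0 MPa, ρ = 1850 kg/m³
  alloy B: σ_y = 291.0 MPa, ρ = 3810 kg/m³
  alloy L: σ_y = 487.0 MPa, ρ = 7890 kg/m³
  alloy F: σ_y = 91.01 MPa, ρ = 1315 kg/m³
  alloy V: M = 54.3×10⁻³
  alloy X: M = 21.8×10⁻³
  alloy F: M = 15.4×10⁻³
  alloy B: M = 11.5×10⁻³
  alloy L: M = 7.85×10⁻³
Highest index: alloy V.

alloy V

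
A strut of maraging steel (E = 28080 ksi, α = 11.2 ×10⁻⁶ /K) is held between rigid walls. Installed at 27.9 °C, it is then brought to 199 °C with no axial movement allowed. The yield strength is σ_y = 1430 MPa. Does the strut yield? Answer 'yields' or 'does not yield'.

E = 28080 ksi = 193.6 GPa.
ΔT = 171.1 K. Constrained thermal stress σ = E·α·ΔT = 193.6×10³ MPa × 11.2×10⁻⁶ × 171.1 = 371 MPa (compressive).
Compare to σ_y = 1430 MPa: σ < σ_y, so it does not yield.

does not yield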